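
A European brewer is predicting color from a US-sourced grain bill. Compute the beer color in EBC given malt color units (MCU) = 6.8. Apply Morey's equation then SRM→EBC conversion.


SRM = 1.4922·MCU^0.6859;  EBC = SRM·1.97
SRM = 1.4922·6.8^0.6859 = 5.5571
EBC = 5.5571·1.97

10.9474 EBC


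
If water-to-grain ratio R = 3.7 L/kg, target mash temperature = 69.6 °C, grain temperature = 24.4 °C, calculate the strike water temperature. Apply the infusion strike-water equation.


T_strike = (0.41/R)·(T_mash − T_grain) + T_mash
T_strike = (0.41/3.7)·(69.6 − 24.4) + 69.6

74.6086 °C


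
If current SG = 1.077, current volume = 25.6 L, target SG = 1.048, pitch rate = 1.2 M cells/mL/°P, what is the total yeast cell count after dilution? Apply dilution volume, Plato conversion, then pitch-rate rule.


V_w = V·((SG_c−1)/(SG_t−1)−1);  °P = 259 − 259/SG_t;  cells = rate·(V+V_w)·°P
V_w = 25.6·((1.077−1)/(1.048−1)−1) = 15.4667
V_final = 25.6 + 15.4667 = 41.0667
°P = 259 − 259/1.048 = 11.8626
cells = 1.2·41.0667·11.8626

584.5887 billion cells


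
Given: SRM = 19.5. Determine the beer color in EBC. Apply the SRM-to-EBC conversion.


EBC = SRM · 1.97
EBC = 19.5 · 1.97

38.4150 EBC


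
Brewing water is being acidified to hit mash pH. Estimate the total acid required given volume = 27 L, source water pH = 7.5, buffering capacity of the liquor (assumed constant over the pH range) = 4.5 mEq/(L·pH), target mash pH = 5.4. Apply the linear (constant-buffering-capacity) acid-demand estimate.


acid = buffering capacity · (pH_source − pH_target) · V
acid = 4.5 · (7.5 − 5.4) · 27

255.1500 mEq


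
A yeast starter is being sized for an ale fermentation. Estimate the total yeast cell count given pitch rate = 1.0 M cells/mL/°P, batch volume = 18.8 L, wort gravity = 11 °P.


cells (billions) = rate · V_L · °P
cells = 1.0 · 18.8 · 11

206.8000 billion cells


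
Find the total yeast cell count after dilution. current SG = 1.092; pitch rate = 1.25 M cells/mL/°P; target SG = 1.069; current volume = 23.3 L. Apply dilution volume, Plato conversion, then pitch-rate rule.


V_w = V·((SG_c−1)/(SG_t−1)−1);  °P = 259 − 259/SG_t;  cells = rate·(V+V_w)·°P
V_w = 23.3·((1.092−1)/(1.069−1)−1) = 7.7667
V_final = 23.3 + 7.7667 = 31.0667
°P = 259 − 259/1.069 = 16.7175
cells = 1.25·31.0667·16.7175

649.1960 billion cells


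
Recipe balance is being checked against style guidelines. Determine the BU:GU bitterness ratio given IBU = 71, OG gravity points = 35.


BU:GU = IBU / OG_points
BU:GU = 71 / 35

2.0286


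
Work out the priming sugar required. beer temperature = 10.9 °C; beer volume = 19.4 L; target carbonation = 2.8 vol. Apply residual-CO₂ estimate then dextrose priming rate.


residual = 14.695·(0.01821 + 0.09011·e^(−0.04·T));  sugar = (target − residual)·4.0·V
residual = 14.695·(0.01821 + 0.09011·e^(−0.04·10.9)) = 1.1238
sugar = (2.8 − 1.1238)·4.0·19.4

130.0711 g


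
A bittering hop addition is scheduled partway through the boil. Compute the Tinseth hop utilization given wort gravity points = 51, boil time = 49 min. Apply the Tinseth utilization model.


U = 1.65·0.000125^(GP/1000) · (1 − e^(−0.04·t))/4.15
bigness = 1.65·0.000125^(51/1000) = 1.0433
boil_factor = (1 − e^(−0.04·49))/4.15 = 0.2070
U = 1.0433 · 0.2070

0.2160


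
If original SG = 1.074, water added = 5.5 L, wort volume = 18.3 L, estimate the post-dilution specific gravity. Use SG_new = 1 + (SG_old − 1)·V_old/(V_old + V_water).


pts = (1.074 − 1)·1000·18.3/(18.3 + 5.5) = 56.8992
SG_new = 1 + 56.8992/1000

1.0569


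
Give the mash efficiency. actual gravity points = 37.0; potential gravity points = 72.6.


efficiency = actual / potential × 100
efficiency = 37.0 / 72.6 × 100

50.9642 %


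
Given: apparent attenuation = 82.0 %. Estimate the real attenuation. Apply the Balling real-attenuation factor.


RA = AA · 0.8192
RA = 82.0 · 0.8192

67.1744 %


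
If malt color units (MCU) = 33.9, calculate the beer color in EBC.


SRM = 1.4922·MCU^0.6859;  EBC = SRM·1.97
SRM = 1.4922·33.9^0.6859 = 16.7260
EBC = 16.7260·1.97

32.9501 EBC


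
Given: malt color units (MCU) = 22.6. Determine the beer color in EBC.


SRM = 1.4922·MCU^0.6859;  EBC = SRM·1.97
SRM = 1.4922·22.6^0.6859 = 12.6651
EBC = 12.6651·1.97

24.9503 EBC


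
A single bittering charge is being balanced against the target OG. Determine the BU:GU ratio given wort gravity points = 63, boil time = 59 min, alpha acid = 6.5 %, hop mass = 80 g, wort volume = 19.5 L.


U = 1.65·0.000125^(GP/1000)·(1−e^(−0.04t))/4.15;  IBU = (α/100)·m·U·1000/V;  BU:GU = IBU/GP
U = 1.65·0.000125^(63/1000)·(1−e^(−0.04·59))/4.15 = 0.2044
IBU = (6.5/100)·80·0.2044·1000/19.5 = 54.5050
BU:GU = 54.5050/63

0.8652


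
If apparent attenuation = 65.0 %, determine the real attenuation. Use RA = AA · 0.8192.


RA = 65.0 · 0.8192

53.2480 %


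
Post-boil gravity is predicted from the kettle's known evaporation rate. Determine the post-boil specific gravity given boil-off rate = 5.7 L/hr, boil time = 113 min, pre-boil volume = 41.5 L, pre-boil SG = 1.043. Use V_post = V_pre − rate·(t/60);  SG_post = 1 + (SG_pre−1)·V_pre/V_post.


V_post = 41.5 − 5.7·(113/60) = 30.7650
SG_post = 1 + (1.043 − 1)·41.5/30.7650

1.0580


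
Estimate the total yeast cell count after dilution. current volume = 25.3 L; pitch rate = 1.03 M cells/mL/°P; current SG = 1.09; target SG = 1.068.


V_w = V·((SG_c−1)/(SG_t−1)−1);  °P = 259 − 259/SG_t;  cells = rate·(V+V_w)·°P
V_w = 25.3·((1.09−1)/(1.068−1)−1) = 8.1853
V_final = 25.3 + 8.1853 = 33.4853
°P = 259 − 259/1.068 = 16.4906
cells = 1.03·33.4853·16.4906

568.7596 billion cells


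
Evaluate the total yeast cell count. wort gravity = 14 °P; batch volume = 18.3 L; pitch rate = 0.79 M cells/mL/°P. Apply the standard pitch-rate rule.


cells (billions) = rate · V_L · °P
cells = 0.79 · 18.3 · 14

202.3980 billion cells


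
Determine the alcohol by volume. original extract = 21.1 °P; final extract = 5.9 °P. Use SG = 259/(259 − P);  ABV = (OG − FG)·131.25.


OG = 259/(259 − 21.1) = 1.0887
FG = 259/(259 − 5.9) = 1.0233
ABV = (1.0887 − 1.0233)·131.25

8.5814 % ABV


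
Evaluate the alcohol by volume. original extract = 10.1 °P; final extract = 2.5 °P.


SG = 259/(259 − P);  ABV = (OG − FG)·131.25
OG = 259/(259 − 10.1) = 1.0406
FG = 259/(259 − 2.5) = 1.0097
ABV = (1.0406 − 1.0097)·131.25

4.0467 % ABV


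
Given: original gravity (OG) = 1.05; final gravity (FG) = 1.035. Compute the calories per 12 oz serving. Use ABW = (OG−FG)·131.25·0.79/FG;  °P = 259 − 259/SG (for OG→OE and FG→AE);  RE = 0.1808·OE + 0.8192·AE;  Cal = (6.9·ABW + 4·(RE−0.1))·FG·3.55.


ABW = (1.05 − 1.035)·131.25·0.79/1.035 = 1.5027
OE = 259 − 259/1.05 = 12.3333 °P
AE = 259 − 259/1.035 = 8.7585 °P
RE = 0.1808·12.3333 + 0.8192·8.7585 = 9.4048 °P
Cal = (6.9·1.5027 + 4·(9.4048−0.1))·1.035·3.55

174.8499 kcal


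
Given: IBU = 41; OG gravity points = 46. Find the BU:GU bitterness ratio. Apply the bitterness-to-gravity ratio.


BU:GU = IBU / OG_points
BU:GU = 41 / 46

0.8913


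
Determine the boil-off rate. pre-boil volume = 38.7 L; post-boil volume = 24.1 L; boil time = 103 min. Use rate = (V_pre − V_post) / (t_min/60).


rate = (38.7 − 24.1) / (103/60)

8.5049 L/hr


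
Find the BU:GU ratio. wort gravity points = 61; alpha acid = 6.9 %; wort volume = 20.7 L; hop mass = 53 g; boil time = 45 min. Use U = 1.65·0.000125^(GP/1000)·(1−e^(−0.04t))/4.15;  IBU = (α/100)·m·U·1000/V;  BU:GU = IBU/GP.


U = 1.65·0.000125^(61/1000)·(1−e^(−0.04·45))/4.15 = 0.1918
IBU = (6.9/100)·53·0.1918·1000/20.7 = 33.8870
BU:GU = 33.8870/61

0.5555


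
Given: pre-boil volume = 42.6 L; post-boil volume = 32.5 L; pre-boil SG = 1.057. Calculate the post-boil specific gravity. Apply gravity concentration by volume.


SG_post = 1 + (SG_pre − 1)·V_pre/V_post
pts_pre = (1.057 − 1)·1000 = 57.0000
pts_post = 57.0000·42.6/32.5 = 74.7138
SG_post = 1 + 74.7138/1000

1.0747


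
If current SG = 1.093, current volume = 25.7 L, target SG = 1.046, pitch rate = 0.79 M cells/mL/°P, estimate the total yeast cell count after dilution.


V_w = V·((SG_c−1)/(SG_t−1)−1);  °P = 259 − 259/SG_t;  cells = rate·(V+V_w)·°P
V_w = 25.7·((1.093−1)/(1.046−1)−1) = 26.2587
V_final = 25.7 + 26.2587 = 51.9587
°P = 259 − 259/1.046 = 11.3901
cells = 0.79·51.9587·11.3901

467.5319 billion cells


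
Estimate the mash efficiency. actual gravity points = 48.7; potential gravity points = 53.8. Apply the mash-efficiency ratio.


efficiency = actual / potential × 100
efficiency = 48.7 / 53.8 × 100

90.5204 %


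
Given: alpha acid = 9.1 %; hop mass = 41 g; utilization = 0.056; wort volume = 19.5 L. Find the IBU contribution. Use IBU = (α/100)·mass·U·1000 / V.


IBU = (9.1/100)·41·0.056·1000 / 19.5

10.7147 IBU


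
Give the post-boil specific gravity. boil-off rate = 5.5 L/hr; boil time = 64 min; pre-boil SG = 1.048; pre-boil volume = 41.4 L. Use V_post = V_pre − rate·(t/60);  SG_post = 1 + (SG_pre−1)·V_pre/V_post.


V_post = 41.4 − 5.5·(64/60) = 35.5333
SG_post = 1 + (1.048 − 1)·41.4/35.5333

1.0559


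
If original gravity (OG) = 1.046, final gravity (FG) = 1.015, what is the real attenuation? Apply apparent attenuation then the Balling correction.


AA = (OG−FG)/(OG−1)·100;  RA = AA·0.8192
AA = (1.046 − 1.015)/(1.046 − 1)·100 = 67.3913
RA = 67.3913·0.8192

55.2070 %


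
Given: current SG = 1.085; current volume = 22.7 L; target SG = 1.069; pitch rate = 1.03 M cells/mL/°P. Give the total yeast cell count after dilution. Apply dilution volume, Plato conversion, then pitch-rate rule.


V_w = V·((SG_c−1)/(SG_t−1)−1);  °P = 259 − 259/SG_t;  cells = rate·(V+V_w)·°P
V_w = 22.7·((1.085−1)/(1.069−1)−1) = 5.2638
V_final = 22.7 + 5.2638 = 27.9638
°P = 259 − 259/1.069 = 16.7175
cells = 1.03·27.9638·16.7175

481.5086 billion cells


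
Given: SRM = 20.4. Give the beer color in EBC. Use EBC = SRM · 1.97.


EBC = 20.4 · 1.97

40.1880 EBC


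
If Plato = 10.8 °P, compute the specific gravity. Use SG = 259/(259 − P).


SG = 259/(259 − 10.8)

1.0435


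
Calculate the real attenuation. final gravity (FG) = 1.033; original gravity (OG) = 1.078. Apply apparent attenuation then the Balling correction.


AA = (OG−FG)/(OG−1)·100;  RA = AA·0.8192
AA = (1.078 − 1.033)/(1.078 − 1)·100 = 57.6923
RA = 57.6923·0.8192

47.2615 %


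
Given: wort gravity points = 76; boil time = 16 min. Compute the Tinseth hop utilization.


U = 1.65·0.000125^(GP/1000) · (1 − e^(−0.04·t))/4.15
bigness = 1.65·0.000125^(76/1000) = 0.8334
boil_factor = (1 − e^(−0.04·16))/4.15 = 0.1139
U = 0.8334 · 0.1139

0.0949


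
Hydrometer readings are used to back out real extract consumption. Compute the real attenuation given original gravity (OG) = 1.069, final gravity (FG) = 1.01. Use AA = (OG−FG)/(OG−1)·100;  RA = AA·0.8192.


AA = (1.069 − 1.01)/(1.069 − 1)·100 = 85.5072
RA = 85.5072·0.8192

70.0475 %


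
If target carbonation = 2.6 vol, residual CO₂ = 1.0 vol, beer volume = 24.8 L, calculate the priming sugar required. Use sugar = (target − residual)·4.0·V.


sugar = (2.6 − 1.0)·4.0·24.8

158.7200 g


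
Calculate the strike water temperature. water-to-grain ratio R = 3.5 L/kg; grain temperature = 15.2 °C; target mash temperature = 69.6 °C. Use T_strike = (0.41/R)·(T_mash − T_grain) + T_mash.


T_strike = (0.41/3.5)·(69.6 − 15.2) + 69.6

75.9726 °C


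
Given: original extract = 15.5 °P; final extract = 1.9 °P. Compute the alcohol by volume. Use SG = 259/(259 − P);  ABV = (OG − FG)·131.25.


OG = 259/(259 − 15.5) = 1.0637
FG = 259/(259 − 1.9) = 1.0074
ABV = (1.0637 − 1.0074)·131.25

7.3848 % ABV


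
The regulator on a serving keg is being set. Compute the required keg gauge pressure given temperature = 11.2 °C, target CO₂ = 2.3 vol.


psi = vols/(0.01821 + 0.09011·e^(−0.04·T)) − 14.695
psi = 2.3/(0.01821 + 0.09011·e^(−0.04·11.2)) − 14.695

15.6553 psi


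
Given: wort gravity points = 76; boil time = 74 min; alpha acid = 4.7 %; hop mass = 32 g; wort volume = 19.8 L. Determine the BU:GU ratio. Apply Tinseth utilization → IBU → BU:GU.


U = 1.65·0.000125^(GP/1000)·(1−e^(−0.04t))/4.15;  IBU = (α/100)·m·U·1000/V;  BU:GU = IBU/GP
U = 1.65·0.000125^(76/1000)·(1−e^(−0.04·74))/4.15 = 0.1904
IBU = (4.7/100)·32·0.1904·1000/19.8 = 14.4636
BU:GU = 14.4636/76

0.1903


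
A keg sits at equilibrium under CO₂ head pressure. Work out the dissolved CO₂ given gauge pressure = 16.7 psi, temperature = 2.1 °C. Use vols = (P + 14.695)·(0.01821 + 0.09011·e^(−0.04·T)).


vols = (16.7 + 14.695)·(0.01821 + 0.09011·e^(−0.04·2.1))

3.1728 volumes


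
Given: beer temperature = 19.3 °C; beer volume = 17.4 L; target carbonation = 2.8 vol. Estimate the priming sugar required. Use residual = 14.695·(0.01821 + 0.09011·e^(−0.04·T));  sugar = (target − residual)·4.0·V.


residual = 14.695·(0.01821 + 0.09011·e^(−0.04·19.3)) = 0.8795
sugar = (2.8 − 0.8795)·4.0·17.4

133.6684 g


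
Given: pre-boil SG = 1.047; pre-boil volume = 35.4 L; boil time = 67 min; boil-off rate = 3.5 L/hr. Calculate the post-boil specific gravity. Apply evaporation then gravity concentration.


V_post = V_pre − rate·(t/60);  SG_post = 1 + (SG_pre−1)·V_pre/V_post
V_post = 35.4 − 3.5·(67/60) = 31.4917
SG_post = 1 + (1.047 − 1)·35.4/31.4917

1.0528


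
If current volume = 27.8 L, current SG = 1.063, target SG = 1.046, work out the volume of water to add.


V_water = V·((SG_curr − 1)/(SG_target − 1) − 1)
V_water = 27.8·((1.063 − 1)/(1.046 − 1) − 1)

10.2739 L


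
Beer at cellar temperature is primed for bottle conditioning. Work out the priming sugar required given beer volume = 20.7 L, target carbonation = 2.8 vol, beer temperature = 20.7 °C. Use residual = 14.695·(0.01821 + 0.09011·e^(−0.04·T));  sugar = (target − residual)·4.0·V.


residual = 14.695·(0.01821 + 0.09011·e^(−0.04·20.7)) = 0.8462
sugar = (2.8 − 0.8462)·4.0·20.7

161.7785 g


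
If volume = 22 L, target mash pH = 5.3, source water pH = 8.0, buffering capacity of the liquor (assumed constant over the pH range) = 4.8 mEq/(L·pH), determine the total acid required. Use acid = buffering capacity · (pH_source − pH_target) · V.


acid = 4.8 · (8.0 − 5.3) · 22

285.1200 mEq


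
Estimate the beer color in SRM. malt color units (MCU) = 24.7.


SRM = 1.4922 · MCU^0.6859
SRM = 1.4922 · 24.7^0.6859

13.4610 SRM


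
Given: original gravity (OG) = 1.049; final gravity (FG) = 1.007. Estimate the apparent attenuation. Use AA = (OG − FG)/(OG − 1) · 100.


AA = (1.049 − 1.007)/(1.049 − 1) · 100

85.7143 %


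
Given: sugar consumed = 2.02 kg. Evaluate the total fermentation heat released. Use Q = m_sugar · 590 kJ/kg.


Q = 2.02 · 590

1191.8000 kJ


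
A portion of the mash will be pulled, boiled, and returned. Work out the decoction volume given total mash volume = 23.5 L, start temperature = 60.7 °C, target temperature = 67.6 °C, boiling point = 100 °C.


V_dec = V_total·(T_target − T_start)/(T_boil − T_start)
V_dec = 23.5·(67.6 − 60.7)/(100 − 60.7)

4.1260 L


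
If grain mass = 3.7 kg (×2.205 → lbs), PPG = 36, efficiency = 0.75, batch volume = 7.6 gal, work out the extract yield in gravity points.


points = lbs × PPG × eff / vol
lbs = 3.7 × 2.205 = 8.1585
points = 8.1585 × 36 × 0.75 / 7.6

28.9841 points


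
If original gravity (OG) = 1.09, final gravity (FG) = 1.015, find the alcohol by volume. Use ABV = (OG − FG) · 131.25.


ABV = (1.09 − 1.015) · 131.25

9.8438 % ABV


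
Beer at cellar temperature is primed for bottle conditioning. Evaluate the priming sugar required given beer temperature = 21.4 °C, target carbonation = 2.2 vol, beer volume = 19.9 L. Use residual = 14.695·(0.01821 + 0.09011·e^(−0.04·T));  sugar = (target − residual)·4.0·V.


residual = 14.695·(0.01821 + 0.09011·e^(−0.04·21.4)) = 0.8302
sugar = (2.2 − 0.8302)·4.0·19.9

109.0378 g


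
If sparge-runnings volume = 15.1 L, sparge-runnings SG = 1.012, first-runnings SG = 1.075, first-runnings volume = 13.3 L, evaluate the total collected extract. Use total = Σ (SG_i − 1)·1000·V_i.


first = (1.075 − 1)·1000·13.3 = 997.5000
sparge = (1.012 − 1)·1000·15.1 = 181.2000
total = 997.5000 + 181.2000

1178.7000 gravity·L


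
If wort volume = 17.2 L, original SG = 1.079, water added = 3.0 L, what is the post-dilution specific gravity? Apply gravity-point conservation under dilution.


SG_new = 1 + (SG_old − 1)·V_old/(V_old + V_water)
pts = (1.079 − 1)·1000·17.2/(17.2 + 3.0) = 67.2673
SG_new = 1 + 67.2673/1000

1.0673


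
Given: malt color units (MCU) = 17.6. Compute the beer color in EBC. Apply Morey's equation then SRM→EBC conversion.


SRM = 1.4922·MCU^0.6859;  EBC = SRM·1.97
SRM = 1.4922·17.6^0.6859 = 10.6690
EBC = 10.6690·1.97

21.0180 EBC


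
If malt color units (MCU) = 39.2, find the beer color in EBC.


SRM = 1.4922·MCU^0.6859;  EBC = SRM·1.97
SRM = 1.4922·39.2^0.6859 = 18.4783
EBC = 18.4783·1.97

36.4022 EBC


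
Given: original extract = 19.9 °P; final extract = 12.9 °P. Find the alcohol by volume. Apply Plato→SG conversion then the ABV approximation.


SG = 259/(259 − P);  ABV = (OG − FG)·131.25
OG = 259/(259 − 19.9) = 1.0832
FG = 259/(259 − 12.9) = 1.0524
ABV = (1.0832 − 1.0524)·131.25

4.0440 % ABV


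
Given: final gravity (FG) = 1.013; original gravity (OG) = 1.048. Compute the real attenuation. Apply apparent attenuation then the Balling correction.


AA = (OG−FG)/(OG−1)·100;  RA = AA·0.8192
AA = (1.048 − 1.013)/(1.048 − 1)·100 = 72.9167
RA = 72.9167·0.8192

59.7333 %


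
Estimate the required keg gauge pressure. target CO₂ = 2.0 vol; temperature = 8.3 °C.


psi = vols/(0.01821 + 0.09011·e^(−0.04·T)) − 14.695
psi = 2.0/(0.01821 + 0.09011·e^(−0.04·8.3)) − 14.695

9.4413 psi


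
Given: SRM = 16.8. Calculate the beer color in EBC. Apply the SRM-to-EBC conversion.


EBC = SRM · 1.97
EBC = 16.8 · 1.97

33.0960 EBC


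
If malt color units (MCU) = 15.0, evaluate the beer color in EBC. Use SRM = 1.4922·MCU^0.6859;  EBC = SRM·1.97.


SRM = 1.4922·15.0^0.6859 = 9.5611
EBC = 9.5611·1.97

18.8354 EBC


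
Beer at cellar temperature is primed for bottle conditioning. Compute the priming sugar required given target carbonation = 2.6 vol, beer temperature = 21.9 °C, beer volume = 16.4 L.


residual = 14.695·(0.01821 + 0.09011·e^(−0.04·T));  sugar = (target − residual)·4.0·V
residual = 14.695·(0.01821 + 0.09011·e^(−0.04·21.9)) = 0.8190
sugar = (2.6 − 0.8190)·4.0·16.4

116.8310 g


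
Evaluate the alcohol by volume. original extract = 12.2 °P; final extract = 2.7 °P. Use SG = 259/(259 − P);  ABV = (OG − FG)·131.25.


OG = 259/(259 − 12.2) = 1.0494
FG = 259/(259 − 2.7) = 1.0105
ABV = (1.0494 − 1.0105)·131.25

5.1054 % ABV


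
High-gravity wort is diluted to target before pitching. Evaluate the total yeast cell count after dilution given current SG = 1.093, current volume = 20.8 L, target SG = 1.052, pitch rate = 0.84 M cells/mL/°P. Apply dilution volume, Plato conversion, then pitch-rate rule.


V_w = V·((SG_c−1)/(SG_t−1)−1);  °P = 259 − 259/SG_t;  cells = rate·(V+V_w)·°P
V_w = 20.8·((1.093−1)/(1.052−1)−1) = 16.4000
V_final = 20.8 + 16.4000 = 37.2000
°P = 259 − 259/1.052 = 12.8023
cells = 0.84·37.2000·12.8023

400.0457 billion cells


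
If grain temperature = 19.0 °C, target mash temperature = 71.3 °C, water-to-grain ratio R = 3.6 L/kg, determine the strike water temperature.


T_strike = (0.41/R)·(T_mash − T_grain) + T_mash
T_strike = (0.41/3.6)·(71.3 − 19.0) + 71.3

77.2564 °C


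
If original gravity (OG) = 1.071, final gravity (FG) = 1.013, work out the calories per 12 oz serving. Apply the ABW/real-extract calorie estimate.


ABW = (OG−FG)·131.25·0.79/FG;  °P = 259 − 259/SG (for OG→OE and FG→AE);  RE = 0.1808·OE + 0.8192·AE;  Cal = (6.9·ABW + 4·(RE−0.1))·FG·3.55
ABW = (1.071 − 1.013)·131.25·0.79/1.013 = 5.9367
OE = 259 − 259/1.071 = 17.1699 °P
AE = 259 − 259/1.013 = 3.3238 °P
RE = 0.1808·17.1699 + 0.8192·3.3238 = 5.8272 °P
Cal = (6.9·5.9367 + 4·(5.8272−0.1))·1.013·3.55

229.6930 kcal


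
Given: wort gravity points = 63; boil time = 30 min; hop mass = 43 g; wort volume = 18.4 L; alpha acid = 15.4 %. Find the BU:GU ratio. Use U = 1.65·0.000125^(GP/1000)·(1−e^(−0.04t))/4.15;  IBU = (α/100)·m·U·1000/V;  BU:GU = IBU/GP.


U = 1.65·0.000125^(63/1000)·(1−e^(−0.04·30))/4.15 = 0.1577
IBU = (15.4/100)·43·0.1577·1000/18.4 = 56.7635
BU:GU = 56.7635/63

0.9010


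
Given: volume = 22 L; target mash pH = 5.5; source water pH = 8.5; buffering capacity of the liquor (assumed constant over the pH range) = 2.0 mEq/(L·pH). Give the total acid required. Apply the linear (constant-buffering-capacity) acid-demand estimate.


acid = buffering capacity · (pH_source − pH_target) · V
acid = 2.0 · (8.5 − 5.5) · 22

132.0000 mEq


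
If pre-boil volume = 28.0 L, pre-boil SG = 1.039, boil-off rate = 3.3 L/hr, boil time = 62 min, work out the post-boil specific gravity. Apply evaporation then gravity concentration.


V_post = V_pre − rate·(t/60);  SG_post = 1 + (SG_pre−1)·V_pre/V_post
V_post = 28.0 − 3.3·(62/60) = 24.5900
SG_post = 1 + (1.039 − 1)·28.0/24.5900

1.0444


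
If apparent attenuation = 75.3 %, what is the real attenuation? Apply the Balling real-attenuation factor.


RA = AA · 0.8192
RA = 75.3 · 0.8192

61.6858 %


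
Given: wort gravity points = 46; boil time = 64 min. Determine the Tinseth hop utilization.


U = 1.65·0.000125^(GP/1000) · (1 − e^(−0.04·t))/4.15
bigness = 1.65·0.000125^(46/1000) = 1.0913
boil_factor = (1 − e^(−0.04·64))/4.15 = 0.2223
U = 1.0913 · 0.2223

0.2426


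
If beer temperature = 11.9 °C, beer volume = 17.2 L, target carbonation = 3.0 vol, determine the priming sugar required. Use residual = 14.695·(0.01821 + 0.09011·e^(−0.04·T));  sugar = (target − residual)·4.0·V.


residual = 14.695·(0.01821 + 0.09011·e^(−0.04·11.9)) = 1.0903
sugar = (3.0 − 1.0903)·4.0·17.2

131.3906 g


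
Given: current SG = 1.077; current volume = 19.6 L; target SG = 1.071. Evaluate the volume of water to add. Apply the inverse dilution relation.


V_water = V·((SG_curr − 1)/(SG_target − 1) − 1)
V_water = 19.6·((1.077 − 1)/(1.071 − 1) − 1)

1.6563 L


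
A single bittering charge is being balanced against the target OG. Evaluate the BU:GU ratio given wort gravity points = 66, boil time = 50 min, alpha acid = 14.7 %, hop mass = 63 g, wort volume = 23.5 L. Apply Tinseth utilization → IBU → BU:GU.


U = 1.65·0.000125^(GP/1000)·(1−e^(−0.04t))/4.15;  IBU = (α/100)·m·U·1000/V;  BU:GU = IBU/GP
U = 1.65·0.000125^(66/1000)·(1−e^(−0.04·50))/4.15 = 0.1900
IBU = (14.7/100)·63·0.1900·1000/23.5 = 74.8634
BU:GU = 74.8634/66

1.1343


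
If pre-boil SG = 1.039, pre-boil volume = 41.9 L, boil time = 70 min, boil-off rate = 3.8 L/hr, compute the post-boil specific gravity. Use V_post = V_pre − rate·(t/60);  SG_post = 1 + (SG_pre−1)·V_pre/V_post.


V_post = 41.9 − 3.8·(70/60) = 37.4667
SG_post = 1 + (1.039 − 1)·41.9/37.4667

1.0436


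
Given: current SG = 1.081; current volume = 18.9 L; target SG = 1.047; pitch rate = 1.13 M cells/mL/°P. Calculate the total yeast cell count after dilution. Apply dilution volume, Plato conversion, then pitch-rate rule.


V_w = V·((SG_c−1)/(SG_t−1)−1);  °P = 259 − 259/SG_t;  cells = rate·(V+V_w)·°P
V_w = 18.9·((1.081−1)/(1.047−1)−1) = 13.6723
V_final = 18.9 + 13.6723 = 32.5723
°P = 259 − 259/1.047 = 11.6266
cells = 1.13·32.5723·11.6266

427.9355 billion cells


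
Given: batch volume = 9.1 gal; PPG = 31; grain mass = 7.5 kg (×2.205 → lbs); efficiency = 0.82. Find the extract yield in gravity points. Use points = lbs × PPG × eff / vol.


lbs = 7.5 × 2.205 = 16.5375
points = 16.5375 × 31 × 0.82 / 9.1

46.1960 points


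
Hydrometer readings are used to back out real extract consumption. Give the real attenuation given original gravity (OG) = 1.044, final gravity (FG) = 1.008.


AA = (OG−FG)/(OG−1)·100;  RA = AA·0.8192
AA = (1.044 − 1.008)/(1.044 − 1)·100 = 81.8182
RA = 81.8182·0.8192

67.0255 %


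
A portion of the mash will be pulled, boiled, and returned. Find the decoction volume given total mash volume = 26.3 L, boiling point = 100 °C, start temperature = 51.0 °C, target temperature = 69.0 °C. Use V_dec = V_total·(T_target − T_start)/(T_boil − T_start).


V_dec = 26.3·(69.0 − 51.0)/(100 − 51.0)

9.6612 L


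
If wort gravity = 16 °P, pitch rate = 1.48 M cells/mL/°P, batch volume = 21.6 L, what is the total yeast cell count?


cells (billions) = rate · V_L · °P
cells = 1.48 · 21.6 · 16

511.4880 billion cells


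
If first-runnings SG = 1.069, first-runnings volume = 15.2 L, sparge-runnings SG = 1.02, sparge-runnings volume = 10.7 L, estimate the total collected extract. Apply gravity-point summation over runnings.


total = Σ (SG_i − 1)·1000·V_i
first = (1.069 − 1)·1000·15.2 = 1048.8000
sparge = (1.02 − 1)·1000·10.7 = 214.0000
total = 1048.8000 + 214.0000

1262.8000 gravity·L


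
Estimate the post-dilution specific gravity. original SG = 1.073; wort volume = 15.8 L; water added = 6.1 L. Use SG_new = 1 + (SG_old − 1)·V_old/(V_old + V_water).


pts = (1.073 − 1)·1000·15.8/(15.8 + 6.1) = 52.6667
SG_new = 1 + 52.6667/1000

1.0527


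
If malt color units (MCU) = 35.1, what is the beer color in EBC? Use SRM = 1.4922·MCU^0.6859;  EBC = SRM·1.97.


SRM = 1.4922·35.1^0.6859 = 17.1298
EBC = 17.1298·1.97

33.7458 EBC


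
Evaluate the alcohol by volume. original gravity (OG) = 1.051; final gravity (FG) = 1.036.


ABV = (OG − FG) · 131.25
ABV = (1.051 − 1.036) · 131.25

1.9687 % ABV


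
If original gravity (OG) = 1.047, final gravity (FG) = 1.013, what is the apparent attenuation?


AA = (OG − FG)/(OG − 1) · 100
AA = (1.047 − 1.013)/(1.047 − 1) · 100

72.3404 %


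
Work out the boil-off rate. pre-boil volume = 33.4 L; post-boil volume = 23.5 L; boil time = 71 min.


rate = (V_pre − V_post) / (t_min/60)
rate = (33.4 − 23.5) / (71/60)

8.3662 L/hr


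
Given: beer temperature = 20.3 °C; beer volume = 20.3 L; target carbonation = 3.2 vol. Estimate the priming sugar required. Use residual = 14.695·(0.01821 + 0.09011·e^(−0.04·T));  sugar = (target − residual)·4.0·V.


residual = 14.695·(0.01821 + 0.09011·e^(−0.04·20.3)) = 0.8555
sugar = (3.2 − 0.8555)·4.0·20.3

190.3746 g


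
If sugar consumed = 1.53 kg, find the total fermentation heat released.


Q = m_sugar · 590 kJ/kg
Q = 1.53 · 590

902.7000 kJ


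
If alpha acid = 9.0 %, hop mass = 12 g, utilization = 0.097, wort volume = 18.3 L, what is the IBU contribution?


IBU = (α/100)·mass·U·1000 / V
IBU = (9.0/100)·12·0.097·1000 / 18.3

5.7246 IBU


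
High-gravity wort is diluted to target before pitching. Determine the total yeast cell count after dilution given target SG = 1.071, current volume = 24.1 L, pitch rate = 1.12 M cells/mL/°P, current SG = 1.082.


V_w = V·((SG_c−1)/(SG_t−1)−1);  °P = 259 − 259/SG_t;  cells = rate·(V+V_w)·°P
V_w = 24.1·((1.082−1)/(1.071−1)−1) = 3.7338
V_final = 24.1 + 3.7338 = 27.8338
°P = 259 − 259/1.071 = 17.1699
cells = 1.12·27.8338·17.1699

535.2531 billion cells


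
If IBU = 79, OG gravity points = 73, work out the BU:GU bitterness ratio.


BU:GU = IBU / OG_points
BU:GU = 79 / 73

1.0822


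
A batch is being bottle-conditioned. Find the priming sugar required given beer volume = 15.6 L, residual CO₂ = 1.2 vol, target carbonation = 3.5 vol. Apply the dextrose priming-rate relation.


sugar = (target − residual)·4.0·V
sugar = (3.5 − 1.2)·4.0·15.6

143.5200 g


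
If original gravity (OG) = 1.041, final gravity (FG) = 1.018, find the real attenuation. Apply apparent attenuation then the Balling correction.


AA = (OG−FG)/(OG−1)·100;  RA = AA·0.8192
AA = (1.041 − 1.018)/(1.041 − 1)·100 = 56.0976
RA = 56.0976·0.8192

45.9551 %


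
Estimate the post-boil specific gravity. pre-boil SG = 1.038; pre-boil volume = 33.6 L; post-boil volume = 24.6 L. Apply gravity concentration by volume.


SG_post = 1 + (SG_pre − 1)·V_pre/V_post
pts_pre = (1.038 − 1)·1000 = 38.0000
pts_post = 38.0000·33.6/24.6 = 51.9024
SG_post = 1 + 51.9024/1000

1.0519


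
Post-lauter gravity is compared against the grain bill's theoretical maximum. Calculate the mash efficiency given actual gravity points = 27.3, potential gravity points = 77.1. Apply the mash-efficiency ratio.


efficiency = actual / potential × 100
efficiency = 27.3 / 77.1 × 100

35.4086 %


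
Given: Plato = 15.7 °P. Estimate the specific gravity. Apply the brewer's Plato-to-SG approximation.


SG = 259/(259 − P)
SG = 259/(259 − 15.7)

1.0645


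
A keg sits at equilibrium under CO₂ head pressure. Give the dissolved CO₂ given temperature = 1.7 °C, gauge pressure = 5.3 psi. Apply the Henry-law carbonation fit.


vols = (P + 14.695)·(0.01821 + 0.09011·e^(−0.04·T))
vols = (5.3 + 14.695)·(0.01821 + 0.09011·e^(−0.04·1.7))

2.0474 volumes


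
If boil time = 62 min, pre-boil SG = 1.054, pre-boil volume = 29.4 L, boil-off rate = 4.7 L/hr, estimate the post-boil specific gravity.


V_post = V_pre − rate·(t/60);  SG_post = 1 + (SG_pre−1)·V_pre/V_post
V_post = 29.4 − 4.7·(62/60) = 24.5433
SG_post = 1 + (1.054 − 1)·29.4/24.5433

1.0647


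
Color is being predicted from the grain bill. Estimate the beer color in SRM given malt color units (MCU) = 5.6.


SRM = 1.4922 · MCU^0.6859
SRM = 1.4922 · 5.6^0.6859

4.8642 SRM


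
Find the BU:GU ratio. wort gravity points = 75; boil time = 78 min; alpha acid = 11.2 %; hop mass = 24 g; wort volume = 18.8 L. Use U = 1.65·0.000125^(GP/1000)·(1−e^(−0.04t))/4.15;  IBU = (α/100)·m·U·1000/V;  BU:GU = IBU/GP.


U = 1.65·0.000125^(75/1000)·(1−e^(−0.04·78))/4.15 = 0.1937
IBU = (11.2/100)·24·0.1937·1000/18.8 = 27.6925
BU:GU = 27.6925/75

0.3692


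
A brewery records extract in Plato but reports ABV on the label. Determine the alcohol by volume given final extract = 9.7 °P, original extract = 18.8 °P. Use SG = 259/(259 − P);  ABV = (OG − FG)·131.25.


OG = 259/(259 − 18.8) = 1.0783
FG = 259/(259 − 9.7) = 1.0389
ABV = (1.0783 − 1.0389)·131.25

5.1659 % ABV


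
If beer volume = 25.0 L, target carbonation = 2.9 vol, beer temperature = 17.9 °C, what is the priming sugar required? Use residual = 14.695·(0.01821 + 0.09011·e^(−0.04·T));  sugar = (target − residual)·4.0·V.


residual = 14.695·(0.01821 + 0.09011·e^(−0.04·17.9)) = 0.9147
sugar = (2.9 − 0.9147)·4.0·25.0

198.5280 g


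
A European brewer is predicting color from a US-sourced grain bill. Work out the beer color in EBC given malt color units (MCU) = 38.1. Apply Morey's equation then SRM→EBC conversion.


SRM = 1.4922·MCU^0.6859;  EBC = SRM·1.97
SRM = 1.4922·38.1^0.6859 = 18.1211
EBC = 18.1211·1.97

35.6985 EBC


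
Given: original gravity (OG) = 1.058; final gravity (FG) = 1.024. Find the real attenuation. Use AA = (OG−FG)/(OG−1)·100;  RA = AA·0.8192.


AA = (1.058 − 1.024)/(1.058 − 1)·100 = 58.6207
RA = 58.6207·0.8192

48.0221 %


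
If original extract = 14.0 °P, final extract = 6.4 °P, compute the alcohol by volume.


SG = 259/(259 − P);  ABV = (OG − FG)·131.25
OG = 259/(259 − 14.0) = 1.0571
FG = 259/(259 − 6.4) = 1.0253
ABV = (1.0571 − 1.0253)·131.25

4.1746 % ABV


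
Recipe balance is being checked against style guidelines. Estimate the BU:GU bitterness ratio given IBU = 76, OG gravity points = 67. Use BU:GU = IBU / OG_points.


BU:GU = 76 / 67

1.1343


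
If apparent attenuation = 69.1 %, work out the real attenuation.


RA = AA · 0.8192
RA = 69.1 · 0.8192

56.6067 %


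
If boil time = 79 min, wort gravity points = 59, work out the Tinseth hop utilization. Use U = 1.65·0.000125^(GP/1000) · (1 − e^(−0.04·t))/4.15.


bigness = 1.65·0.000125^(59/1000) = 0.9710
boil_factor = (1 − e^(−0.04·79))/4.15 = 0.2307
U = 0.9710 · 0.2307

0.2240


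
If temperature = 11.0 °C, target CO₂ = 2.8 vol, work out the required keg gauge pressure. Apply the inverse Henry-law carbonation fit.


psi = vols/(0.01821 + 0.09011·e^(−0.04·T)) − 14.695
psi = 2.8/(0.01821 + 0.09011·e^(−0.04·11.0)) − 14.695

22.0291 psi


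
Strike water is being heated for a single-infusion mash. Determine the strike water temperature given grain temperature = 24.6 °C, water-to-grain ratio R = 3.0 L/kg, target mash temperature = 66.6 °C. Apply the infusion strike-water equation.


T_strike = (0.41/R)·(T_mash − T_grain) + T_mash
T_strike = (0.41/3.0)·(66.6 − 24.6) + 66.6

72.3400 °C


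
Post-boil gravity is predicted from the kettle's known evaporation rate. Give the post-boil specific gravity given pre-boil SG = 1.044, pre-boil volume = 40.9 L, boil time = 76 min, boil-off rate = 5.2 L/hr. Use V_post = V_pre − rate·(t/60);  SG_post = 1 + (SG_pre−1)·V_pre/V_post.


V_post = 40.9 − 5.2·(76/60) = 34.3133
SG_post = 1 + (1.044 − 1)·40.9/34.3133

1.0524


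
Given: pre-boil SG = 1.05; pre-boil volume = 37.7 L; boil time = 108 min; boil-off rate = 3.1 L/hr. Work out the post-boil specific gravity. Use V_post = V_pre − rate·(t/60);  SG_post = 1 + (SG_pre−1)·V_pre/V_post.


V_post = 37.7 − 3.1·(108/60) = 32.1200
SG_post = 1 + (1.05 − 1)·37.7/32.1200

1.0587


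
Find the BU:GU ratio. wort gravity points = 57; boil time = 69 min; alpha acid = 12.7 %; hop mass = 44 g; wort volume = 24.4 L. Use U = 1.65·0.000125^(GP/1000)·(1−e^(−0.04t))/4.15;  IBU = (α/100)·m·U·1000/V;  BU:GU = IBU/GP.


U = 1.65·0.000125^(57/1000)·(1−e^(−0.04·69))/4.15 = 0.2231
IBU = (12.7/100)·44·0.2231·1000/24.4 = 51.1011
BU:GU = 51.1011/57

0.8965


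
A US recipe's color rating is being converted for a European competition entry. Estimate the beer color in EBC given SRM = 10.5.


EBC = SRM · 1.97
EBC = 10.5 · 1.97

20.6850 EBC


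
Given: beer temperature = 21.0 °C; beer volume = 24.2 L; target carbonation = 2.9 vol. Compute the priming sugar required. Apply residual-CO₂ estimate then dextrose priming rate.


residual = 14.695·(0.01821 + 0.09011·e^(−0.04·T));  sugar = (target − residual)·4.0·V
residual = 14.695·(0.01821 + 0.09011·e^(−0.04·21.0)) = 0.8393
sugar = (2.9 − 0.8393)·4.0·24.2

199.4804 g


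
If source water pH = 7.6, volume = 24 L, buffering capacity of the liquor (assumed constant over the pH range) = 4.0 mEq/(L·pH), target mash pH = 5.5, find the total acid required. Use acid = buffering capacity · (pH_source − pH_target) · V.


acid = 4.0 · (7.6 − 5.5) · 24

201.6000 mEq


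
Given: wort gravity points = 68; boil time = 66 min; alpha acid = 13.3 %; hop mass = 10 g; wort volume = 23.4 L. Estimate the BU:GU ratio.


U = 1.65·0.000125^(GP/1000)·(1−e^(−0.04t))/4.15;  IBU = (α/100)·m·U·1000/V;  BU:GU = IBU/GP
U = 1.65·0.000125^(68/1000)·(1−e^(−0.04·66))/4.15 = 0.2004
IBU = (13.3/100)·10·0.2004·1000/23.4 = 11.3896
BU:GU = 11.3896/68

0.1675


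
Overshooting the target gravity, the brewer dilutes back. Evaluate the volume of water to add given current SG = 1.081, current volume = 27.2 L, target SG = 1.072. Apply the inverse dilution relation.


V_water = V·((SG_curr − 1)/(SG_target − 1) − 1)
V_water = 27.2·((1.081 − 1)/(1.072 − 1) − 1)

3.4000 L


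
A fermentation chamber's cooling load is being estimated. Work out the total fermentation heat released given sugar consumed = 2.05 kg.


Q = m_sugar · 590 kJ/kg
Q = 2.05 · 590

1209.5000 kJ


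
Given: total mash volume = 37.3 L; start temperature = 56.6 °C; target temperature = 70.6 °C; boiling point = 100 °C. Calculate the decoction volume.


V_dec = V_total·(T_target − T_start)/(T_boil − T_start)
V_dec = 37.3·(70.6 − 56.6)/(100 − 56.6)

12.0323 L


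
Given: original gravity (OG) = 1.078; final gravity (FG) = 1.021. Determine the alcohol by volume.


ABV = (OG − FG) · 131.25
ABV = (1.078 − 1.021) · 131.25

7.4813 % ABV


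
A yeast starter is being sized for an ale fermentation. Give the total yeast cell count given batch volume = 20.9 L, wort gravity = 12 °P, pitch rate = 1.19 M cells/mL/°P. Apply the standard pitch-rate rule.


cells (billions) = rate · V_L · °P
cells = 1.19 · 20.9 · 12

298.4520 billion cells


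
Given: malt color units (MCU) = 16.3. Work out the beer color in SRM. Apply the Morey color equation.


SRM = 1.4922 · MCU^0.6859
SRM = 1.4922 · 16.3^0.6859

10.1220 SRM


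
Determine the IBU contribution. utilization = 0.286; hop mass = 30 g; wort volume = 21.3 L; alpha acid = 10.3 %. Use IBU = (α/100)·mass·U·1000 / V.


IBU = (10.3/100)·30·0.286·1000 / 21.3

41.4901 IBU


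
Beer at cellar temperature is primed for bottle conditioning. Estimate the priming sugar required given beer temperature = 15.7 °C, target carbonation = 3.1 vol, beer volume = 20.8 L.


residual = 14.695·(0.01821 + 0.09011·e^(−0.04·T));  sugar = (target − residual)·4.0·V
residual = 14.695·(0.01821 + 0.09011·e^(−0.04·15.7)) = 0.9742
sugar = (3.1 − 0.9742)·4.0·20.8

176.8626 g


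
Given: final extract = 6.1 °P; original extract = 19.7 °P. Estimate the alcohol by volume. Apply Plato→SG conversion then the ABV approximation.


SG = 259/(259 − P);  ABV = (OG − FG)·131.25
OG = 259/(259 − 19.7) = 1.0823
FG = 259/(259 − 6.1) = 1.0241
ABV = (1.0823 − 1.0241)·131.25

7.6392 % ABV


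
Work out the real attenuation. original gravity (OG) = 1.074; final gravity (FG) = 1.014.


AA = (OG−FG)/(OG−1)·100;  RA = AA·0.8192
AA = (1.074 − 1.014)/(1.074 − 1)·100 = 81.0811
RA = 81.0811·0.8192

66.4216 %


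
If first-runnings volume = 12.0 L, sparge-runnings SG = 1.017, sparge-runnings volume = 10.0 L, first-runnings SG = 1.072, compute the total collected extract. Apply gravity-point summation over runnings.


total = Σ (SG_i − 1)·1000·V_i
first = (1.072 − 1)·1000·12.0 = 864.0000
sparge = (1.017 − 1)·1000·10.0 = 170.0000
total = 864.0000 + 170.0000

1034.0000 gravity·L


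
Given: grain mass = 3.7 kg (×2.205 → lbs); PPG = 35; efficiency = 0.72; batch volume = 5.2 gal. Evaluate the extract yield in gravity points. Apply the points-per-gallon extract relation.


points = lbs × PPG × eff / vol
lbs = 3.7 × 2.205 = 8.1585
points = 8.1585 × 35 × 0.72 / 5.2

39.5373 points


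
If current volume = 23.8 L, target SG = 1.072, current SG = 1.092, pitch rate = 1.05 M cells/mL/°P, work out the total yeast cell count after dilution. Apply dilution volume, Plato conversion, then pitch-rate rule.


V_w = V·((SG_c−1)/(SG_t−1)−1);  °P = 259 − 259/SG_t;  cells = rate·(V+V_w)·°P
V_w = 23.8·((1.092−1)/(1.072−1)−1) = 6.6111
V_final = 23.8 + 6.6111 = 30.4111
°P = 259 − 259/1.072 = 17.3955
cells = 1.05·30.4111·17.3955

555.4680 billion cells


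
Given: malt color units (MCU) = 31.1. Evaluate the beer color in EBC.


SRM = 1.4922·MCU^0.6859;  EBC = SRM·1.97
SRM = 1.4922·31.1^0.6859 = 15.7656
EBC = 15.7656·1.97

31.0583 EBC
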